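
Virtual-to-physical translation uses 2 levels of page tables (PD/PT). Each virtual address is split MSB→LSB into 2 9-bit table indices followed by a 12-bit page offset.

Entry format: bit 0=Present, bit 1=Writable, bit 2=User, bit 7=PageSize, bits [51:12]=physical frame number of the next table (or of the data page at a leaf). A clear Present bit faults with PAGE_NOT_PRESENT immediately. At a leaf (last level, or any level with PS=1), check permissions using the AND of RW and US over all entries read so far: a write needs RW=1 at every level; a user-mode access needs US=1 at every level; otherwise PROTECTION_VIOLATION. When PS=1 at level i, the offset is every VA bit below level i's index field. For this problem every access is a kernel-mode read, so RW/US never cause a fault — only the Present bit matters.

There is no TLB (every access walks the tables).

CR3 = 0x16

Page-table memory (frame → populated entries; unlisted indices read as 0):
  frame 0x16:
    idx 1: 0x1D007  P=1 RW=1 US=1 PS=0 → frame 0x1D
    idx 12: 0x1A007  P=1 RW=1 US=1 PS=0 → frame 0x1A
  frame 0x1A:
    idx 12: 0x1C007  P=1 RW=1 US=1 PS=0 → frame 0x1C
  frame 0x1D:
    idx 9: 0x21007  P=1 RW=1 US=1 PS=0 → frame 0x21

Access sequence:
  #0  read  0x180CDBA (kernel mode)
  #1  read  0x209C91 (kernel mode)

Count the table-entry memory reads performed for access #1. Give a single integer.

Trace:
#0 VA=0x180CDBA (r,kernel):
  L0 @0x16[12] → 0x1A007  P=1,RW=1,US=1,PS=0
  L1 @0x1A[12] → 0x1C007  P=1,RW=1,US=1,PS=0
  ⇒ phys 0x1CDBA  [2 reads]
#1 VA=0x209C91 (r,kernel):
  L0 @0x16[1] → 0x1D007  P=1,RW=1,US=1,PS=0
  L1 @0x1D[9] → 0x21007  P=1,RW=1,US=1,PS=0
  ⇒ phys 0x21C91  [2 reads]

Entries read for #1: 2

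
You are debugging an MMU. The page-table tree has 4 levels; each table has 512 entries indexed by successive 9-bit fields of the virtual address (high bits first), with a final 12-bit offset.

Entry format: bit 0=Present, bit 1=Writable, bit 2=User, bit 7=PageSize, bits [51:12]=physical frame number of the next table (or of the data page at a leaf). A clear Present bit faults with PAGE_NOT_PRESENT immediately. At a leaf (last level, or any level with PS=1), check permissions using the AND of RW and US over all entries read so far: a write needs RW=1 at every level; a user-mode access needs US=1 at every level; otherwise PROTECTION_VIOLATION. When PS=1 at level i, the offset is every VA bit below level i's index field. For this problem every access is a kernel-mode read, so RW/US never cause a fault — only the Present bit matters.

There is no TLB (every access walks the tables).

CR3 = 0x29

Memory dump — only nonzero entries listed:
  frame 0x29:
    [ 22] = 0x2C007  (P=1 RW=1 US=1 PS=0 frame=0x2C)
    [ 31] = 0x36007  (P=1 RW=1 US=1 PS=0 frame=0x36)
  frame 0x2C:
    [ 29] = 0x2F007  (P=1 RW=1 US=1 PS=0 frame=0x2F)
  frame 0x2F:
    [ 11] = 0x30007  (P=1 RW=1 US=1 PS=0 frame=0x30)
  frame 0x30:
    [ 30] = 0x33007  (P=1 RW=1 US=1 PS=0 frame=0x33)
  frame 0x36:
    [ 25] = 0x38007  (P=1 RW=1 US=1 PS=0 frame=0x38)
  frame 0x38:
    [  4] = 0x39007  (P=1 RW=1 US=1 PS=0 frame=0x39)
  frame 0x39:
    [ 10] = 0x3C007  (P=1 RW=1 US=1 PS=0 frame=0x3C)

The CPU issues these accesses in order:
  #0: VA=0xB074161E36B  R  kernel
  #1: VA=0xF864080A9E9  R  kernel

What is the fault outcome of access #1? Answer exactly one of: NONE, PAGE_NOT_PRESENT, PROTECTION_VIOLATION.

Per-access translation:
#0 VA=0xB074161E36B (r,kernel):
  lvl0: tbl 0x29, slot 22 ⇒ 0x2C007 (P1/RW1/US1/PS0)
  lvl1: tbl 0x2C, slot 29 ⇒ 0x2F007 (P1/RW1/US1/PS0)
  lvl2: tbl 0x2F, slot 11 ⇒ 0x30007 (P1/RW1/US1/PS0)
  lvl3: tbl 0x30, slot 30 ⇒ 0x33007 (P1/RW1/US1/PS0)
  → PA=0x3336B  (4 entries read)
#1 VA=0xF864080A9E9 (r,kernel):
  lvl0: tbl 0x29, slot 31 ⇒ 0x36007 (P1/RW1/US1/PS0)
  lvl1: tbl 0x36, slot 25 ⇒ 0x38007 (P1/RW1/US1/PS0)
  lvl2: tbl 0x38, slot 4 ⇒ 0x39007 (P1/RW1/US1/PS0)
  lvl3: tbl 0x39, slot 10 ⇒ 0x3C007 (P1/RW1/US1/PS0)
  → PA=0x3C9E9  (4 entries read)

Access #1 fault: NONE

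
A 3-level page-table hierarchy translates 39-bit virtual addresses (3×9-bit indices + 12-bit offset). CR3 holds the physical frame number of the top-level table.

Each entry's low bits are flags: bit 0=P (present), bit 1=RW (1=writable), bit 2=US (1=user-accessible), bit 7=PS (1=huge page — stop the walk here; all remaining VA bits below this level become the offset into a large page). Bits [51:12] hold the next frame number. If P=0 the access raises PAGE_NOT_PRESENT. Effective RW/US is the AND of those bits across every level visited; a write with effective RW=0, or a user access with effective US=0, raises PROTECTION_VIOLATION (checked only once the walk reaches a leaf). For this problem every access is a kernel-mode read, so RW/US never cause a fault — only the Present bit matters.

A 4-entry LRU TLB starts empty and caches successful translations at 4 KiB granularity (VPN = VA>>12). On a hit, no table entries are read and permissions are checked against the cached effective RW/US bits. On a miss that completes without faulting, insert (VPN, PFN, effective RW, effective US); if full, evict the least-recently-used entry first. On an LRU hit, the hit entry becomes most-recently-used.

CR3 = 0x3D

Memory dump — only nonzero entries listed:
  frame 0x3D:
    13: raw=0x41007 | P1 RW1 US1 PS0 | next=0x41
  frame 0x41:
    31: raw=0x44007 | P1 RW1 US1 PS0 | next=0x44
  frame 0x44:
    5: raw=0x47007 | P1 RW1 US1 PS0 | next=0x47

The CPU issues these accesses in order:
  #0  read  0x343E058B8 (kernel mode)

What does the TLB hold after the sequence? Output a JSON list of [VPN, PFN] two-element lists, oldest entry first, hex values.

Trace:
#0 VA=0x343E058B8 (r,kernel):
  L0 @0x3D[13] → 0x41007  P=1,RW=1,US=1,PS=0
  L1 @0x41[31] → 0x44007  P=1,RW=1,US=1,PS=0
  L2 @0x44[5] → 0x47007  P=1,RW=1,US=1,PS=0
  → PA=0x478B8  (3 entries read)

TLB: [["0x343E05", "0x47"]]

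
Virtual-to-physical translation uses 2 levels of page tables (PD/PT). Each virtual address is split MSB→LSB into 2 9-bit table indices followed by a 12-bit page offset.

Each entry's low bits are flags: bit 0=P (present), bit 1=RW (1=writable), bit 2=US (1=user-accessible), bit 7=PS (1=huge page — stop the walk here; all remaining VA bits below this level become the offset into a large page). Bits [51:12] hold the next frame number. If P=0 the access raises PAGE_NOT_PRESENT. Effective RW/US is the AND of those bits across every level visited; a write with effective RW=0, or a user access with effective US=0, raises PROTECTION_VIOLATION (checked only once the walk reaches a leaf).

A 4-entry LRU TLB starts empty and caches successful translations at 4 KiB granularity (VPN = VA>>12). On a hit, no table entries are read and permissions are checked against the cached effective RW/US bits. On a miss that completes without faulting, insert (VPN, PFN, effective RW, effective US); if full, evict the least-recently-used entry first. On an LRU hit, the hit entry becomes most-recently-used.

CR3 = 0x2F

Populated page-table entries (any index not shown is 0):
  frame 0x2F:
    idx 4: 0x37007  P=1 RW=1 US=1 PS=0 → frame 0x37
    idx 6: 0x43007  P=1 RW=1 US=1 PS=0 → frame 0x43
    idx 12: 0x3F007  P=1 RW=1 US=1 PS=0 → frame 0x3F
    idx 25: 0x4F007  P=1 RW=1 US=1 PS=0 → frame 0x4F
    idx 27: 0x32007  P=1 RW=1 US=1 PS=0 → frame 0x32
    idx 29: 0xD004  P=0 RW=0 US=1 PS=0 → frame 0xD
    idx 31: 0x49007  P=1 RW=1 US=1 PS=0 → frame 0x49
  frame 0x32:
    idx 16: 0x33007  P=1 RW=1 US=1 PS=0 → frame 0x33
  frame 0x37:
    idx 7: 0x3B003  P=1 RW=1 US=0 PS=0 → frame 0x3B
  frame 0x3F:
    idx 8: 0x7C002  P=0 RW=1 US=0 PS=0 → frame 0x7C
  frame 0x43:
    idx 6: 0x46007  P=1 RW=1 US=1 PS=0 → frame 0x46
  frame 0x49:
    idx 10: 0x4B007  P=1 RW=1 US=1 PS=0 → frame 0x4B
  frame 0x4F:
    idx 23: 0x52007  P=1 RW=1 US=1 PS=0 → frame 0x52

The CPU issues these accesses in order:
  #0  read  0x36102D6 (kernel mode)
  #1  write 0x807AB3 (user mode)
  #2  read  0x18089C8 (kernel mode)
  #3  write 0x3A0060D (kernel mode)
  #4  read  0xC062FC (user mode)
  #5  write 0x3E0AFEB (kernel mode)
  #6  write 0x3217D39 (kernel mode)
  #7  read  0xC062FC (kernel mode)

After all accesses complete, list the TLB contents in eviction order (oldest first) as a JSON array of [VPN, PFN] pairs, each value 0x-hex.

Trace:
#0 VA=0x36102D6 (r,kernel):
  L0: frame=0x2F idx=27 entry=0x32007 [P=1 RW=1 US=1 PS=0]
  L1: frame=0x32 idx=16 entry=0x33007 [P=1 RW=1 US=1 PS=0]
  ⇒ phys 0x332D6  [2 reads]
#1 VA=0x807AB3 (w,user):
  L0: frame=0x2F idx=4 entry=0x37007 [P=1 RW=1 US=1 PS=0]
  L1: frame=0x37 idx=7 entry=0x3B003 [P=1 RW=1 US=0 PS=0]
  ⇒ fault: PROTECTION_VIOLATION  — 2 lookups
#2 VA=0x18089C8 (r,kernel):
  L0: frame=0x2F idx=12 entry=0x3F007 [P=1 RW=1 US=1 PS=0]
  L1: frame=0x3F idx=8 entry=0x7C002 [P=0 RW=1 US=0 PS=0]
  ⇒ fault: PAGE_NOT_PRESENT  — 2 lookups
#3 VA=0x3A0060D (w,kernel):
  L0: frame=0x2F idx=29 entry=0xD004 [P=0 RW=0 US=1 PS=0]
  ⇒ fault: PAGE_NOT_PRESENT  — 1 lookups
#4 VA=0xC062FC (r,user):
  L0: frame=0x2F idx=6 entry=0x43007 [P=1 RW=1 US=1 PS=0]
  L1: frame=0x43 idx=6 entry=0x46007 [P=1 RW=1 US=1 PS=0]
  ⇒ phys 0x462FC  [2 reads]
#5 VA=0x3E0AFEB (w,kernel):
  L0: frame=0x2F idx=31 entry=0x49007 [P=1 RW=1 US=1 PS=0]
  L1: frame=0x49 idx=10 entry=0x4B007 [P=1 RW=1 US=1 PS=0]
  ⇒ phys 0x4BFEB  [2 reads]
#6 VA=0x3217D39 (w,kernel):
  L0: frame=0x2F idx=25 entry=0x4F007 [P=1 RW=1 US=1 PS=0]
  L1: frame=0x4F idx=23 entry=0x52007 [P=1 RW=1 US=1 PS=0]
  ⇒ phys 0x52D39  [2 reads]
#7 VA=0xC062FC (r,kernel):
  TLB hit vpn=0xC06 → PA=0x462FC

TLB: [["0x3610", "0x33"], ["0x3E0A", "0x4B"], ["0x3217", "0x52"], ["0xC06", "0x46"]]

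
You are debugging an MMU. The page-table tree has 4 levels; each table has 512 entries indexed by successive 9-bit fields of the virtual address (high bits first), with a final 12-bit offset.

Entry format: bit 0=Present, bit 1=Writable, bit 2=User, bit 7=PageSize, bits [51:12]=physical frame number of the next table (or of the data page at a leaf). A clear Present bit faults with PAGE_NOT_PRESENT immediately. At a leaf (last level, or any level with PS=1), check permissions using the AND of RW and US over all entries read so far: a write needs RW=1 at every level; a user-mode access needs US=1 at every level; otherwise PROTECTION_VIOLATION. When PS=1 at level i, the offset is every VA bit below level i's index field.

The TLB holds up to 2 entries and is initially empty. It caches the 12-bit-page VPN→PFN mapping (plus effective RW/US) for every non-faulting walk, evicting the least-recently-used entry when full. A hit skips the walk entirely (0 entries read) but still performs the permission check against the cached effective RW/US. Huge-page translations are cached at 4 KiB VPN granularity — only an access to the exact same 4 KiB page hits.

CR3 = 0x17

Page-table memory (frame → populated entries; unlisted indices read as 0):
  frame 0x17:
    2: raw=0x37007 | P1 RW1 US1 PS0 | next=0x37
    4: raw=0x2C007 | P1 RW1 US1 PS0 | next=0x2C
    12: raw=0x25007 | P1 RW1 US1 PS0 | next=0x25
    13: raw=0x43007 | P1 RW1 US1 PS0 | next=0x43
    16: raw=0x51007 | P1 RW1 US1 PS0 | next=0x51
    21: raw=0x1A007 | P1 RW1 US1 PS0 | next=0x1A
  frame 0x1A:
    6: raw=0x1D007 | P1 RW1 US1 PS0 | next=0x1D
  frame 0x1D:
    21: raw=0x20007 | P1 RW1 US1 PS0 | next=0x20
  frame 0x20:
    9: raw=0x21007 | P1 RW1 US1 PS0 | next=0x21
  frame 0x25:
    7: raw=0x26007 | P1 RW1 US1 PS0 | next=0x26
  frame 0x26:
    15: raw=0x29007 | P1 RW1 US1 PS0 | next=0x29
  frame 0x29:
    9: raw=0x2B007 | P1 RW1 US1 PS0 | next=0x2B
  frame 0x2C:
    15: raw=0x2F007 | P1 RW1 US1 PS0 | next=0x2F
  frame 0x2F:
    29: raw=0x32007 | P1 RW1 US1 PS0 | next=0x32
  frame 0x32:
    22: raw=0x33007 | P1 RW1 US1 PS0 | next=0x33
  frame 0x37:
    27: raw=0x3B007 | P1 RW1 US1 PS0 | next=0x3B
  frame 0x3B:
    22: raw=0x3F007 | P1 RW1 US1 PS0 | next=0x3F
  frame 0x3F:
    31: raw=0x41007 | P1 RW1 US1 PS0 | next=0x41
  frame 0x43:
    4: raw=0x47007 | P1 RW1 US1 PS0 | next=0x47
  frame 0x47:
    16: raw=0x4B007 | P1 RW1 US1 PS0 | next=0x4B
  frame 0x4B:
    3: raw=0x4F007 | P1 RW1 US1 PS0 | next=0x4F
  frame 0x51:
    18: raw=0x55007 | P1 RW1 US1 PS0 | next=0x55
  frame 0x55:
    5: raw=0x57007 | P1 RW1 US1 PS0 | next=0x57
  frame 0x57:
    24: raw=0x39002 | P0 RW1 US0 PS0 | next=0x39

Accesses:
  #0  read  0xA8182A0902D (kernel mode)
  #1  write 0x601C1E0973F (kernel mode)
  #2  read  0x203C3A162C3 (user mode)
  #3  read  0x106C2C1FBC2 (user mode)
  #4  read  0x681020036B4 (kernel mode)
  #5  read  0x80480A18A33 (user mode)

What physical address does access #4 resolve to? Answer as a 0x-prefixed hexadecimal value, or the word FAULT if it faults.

Walk each access:
#0 VA=0xA8182A0902D (r,kernel):
  L0 @0x17[21] → 0x1A007  P=1,RW=1,US=1,PS=0
  L1 @0x1A[6] → 0x1D007  P=1,RW=1,US=1,PS=0
  L2 @0x1D[21] → 0x20007  P=1,RW=1,US=1,PS=0
  L3 @0x20[9] → 0x21007  P=1,RW=1,US=1,PS=0
  ✓ 0x2102D  — 4 lookups
#1 VA=0x601C1E0973F (w,kernel):
  L0 @0x17[12] → 0x25007  P=1,RW=1,US=1,PS=0
  L1 @0x25[7] → 0x26007  P=1,RW=1,US=1,PS=0
  L2 @0x26[15] → 0x29007  P=1,RW=1,US=1,PS=0
  L3 @0x29[9] → 0x2B007  P=1,RW=1,US=1,PS=0
  ✓ 0x2B73F  — 4 lookups
#2 VA=0x203C3A162C3 (r,user):
  L0 @0x17[4] → 0x2C007  P=1,RW=1,US=1,PS=0
  L1 @0x2C[15] → 0x2F007  P=1,RW=1,US=1,PS=0
  L2 @0x2F[29] → 0x32007  P=1,RW=1,US=1,PS=0
  L3 @0x32[22] → 0x33007  P=1,RW=1,US=1,PS=0
  ✓ 0x332C3  — 4 lookups
#3 VA=0x106C2C1FBC2 (r,user):
  L0 @0x17[2] → 0x37007  P=1,RW=1,US=1,PS=0
  L1 @0x37[27] → 0x3B007  P=1,RW=1,US=1,PS=0
  L2 @0x3B[22] → 0x3F007  P=1,RW=1,US=1,PS=0
  L3 @0x3F[31] → 0x41007  P=1,RW=1,US=1,PS=0
  ✓ 0x41BC2  — 4 lookups
#4 VA=0x681020036B4 (r,kernel):
  L0 @0x17[13] → 0x43007  P=1,RW=1,US=1,PS=0
  L1 @0x43[4] → 0x47007  P=1,RW=1,US=1,PS=0
  L2 @0x47[16] → 0x4B007  P=1,RW=1,US=1,PS=0
  L3 @0x4B[3] → 0x4F007  P=1,RW=1,US=1,PS=0
  ✓ 0x4F6B4  — 4 lookups
#5 VA=0x80480A18A33 (r,user):
  L0 @0x17[16] → 0x51007  P=1,RW=1,US=1,PS=0
  L1 @0x51[18] → 0x55007  P=1,RW=1,US=1,PS=0
  L2 @0x55[5] → 0x57007  P=1,RW=1,US=1,PS=0
  L3 @0x57[24] → 0x39002  P=0,RW=1,US=0,PS=0
  ✗ PAGE_NOT_PRESENT  [4 reads]

Access #4 PA: 0x4F6B4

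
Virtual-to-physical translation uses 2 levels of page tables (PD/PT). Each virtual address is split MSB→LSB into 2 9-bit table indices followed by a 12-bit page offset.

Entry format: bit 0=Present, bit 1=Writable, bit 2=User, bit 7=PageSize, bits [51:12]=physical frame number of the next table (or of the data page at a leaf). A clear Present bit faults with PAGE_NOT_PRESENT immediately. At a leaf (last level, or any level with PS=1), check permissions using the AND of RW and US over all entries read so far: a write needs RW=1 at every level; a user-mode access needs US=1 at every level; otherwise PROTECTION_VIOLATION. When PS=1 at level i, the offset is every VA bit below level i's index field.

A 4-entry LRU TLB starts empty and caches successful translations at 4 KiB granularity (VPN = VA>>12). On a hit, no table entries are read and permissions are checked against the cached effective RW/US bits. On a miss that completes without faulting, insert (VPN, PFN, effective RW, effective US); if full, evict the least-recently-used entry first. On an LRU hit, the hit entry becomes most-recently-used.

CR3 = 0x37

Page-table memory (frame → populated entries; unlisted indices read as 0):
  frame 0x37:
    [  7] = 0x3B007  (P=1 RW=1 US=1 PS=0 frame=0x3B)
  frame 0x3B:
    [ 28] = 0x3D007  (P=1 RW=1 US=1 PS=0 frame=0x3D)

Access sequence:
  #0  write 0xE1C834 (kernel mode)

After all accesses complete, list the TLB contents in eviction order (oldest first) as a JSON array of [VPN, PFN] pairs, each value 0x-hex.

Walk each access:
#0 VA=0xE1C834 (w,kernel):
  L0: frame=0x37 idx=7 entry=0x3B007 [P=1 RW=1 US=1 PS=0]
  L1: frame=0x3B idx=28 entry=0x3D007 [P=1 RW=1 US=1 PS=0]
  ✓ 0x3D834  — 2 lookups

TLB: [["0xE1C", "0x3D"]]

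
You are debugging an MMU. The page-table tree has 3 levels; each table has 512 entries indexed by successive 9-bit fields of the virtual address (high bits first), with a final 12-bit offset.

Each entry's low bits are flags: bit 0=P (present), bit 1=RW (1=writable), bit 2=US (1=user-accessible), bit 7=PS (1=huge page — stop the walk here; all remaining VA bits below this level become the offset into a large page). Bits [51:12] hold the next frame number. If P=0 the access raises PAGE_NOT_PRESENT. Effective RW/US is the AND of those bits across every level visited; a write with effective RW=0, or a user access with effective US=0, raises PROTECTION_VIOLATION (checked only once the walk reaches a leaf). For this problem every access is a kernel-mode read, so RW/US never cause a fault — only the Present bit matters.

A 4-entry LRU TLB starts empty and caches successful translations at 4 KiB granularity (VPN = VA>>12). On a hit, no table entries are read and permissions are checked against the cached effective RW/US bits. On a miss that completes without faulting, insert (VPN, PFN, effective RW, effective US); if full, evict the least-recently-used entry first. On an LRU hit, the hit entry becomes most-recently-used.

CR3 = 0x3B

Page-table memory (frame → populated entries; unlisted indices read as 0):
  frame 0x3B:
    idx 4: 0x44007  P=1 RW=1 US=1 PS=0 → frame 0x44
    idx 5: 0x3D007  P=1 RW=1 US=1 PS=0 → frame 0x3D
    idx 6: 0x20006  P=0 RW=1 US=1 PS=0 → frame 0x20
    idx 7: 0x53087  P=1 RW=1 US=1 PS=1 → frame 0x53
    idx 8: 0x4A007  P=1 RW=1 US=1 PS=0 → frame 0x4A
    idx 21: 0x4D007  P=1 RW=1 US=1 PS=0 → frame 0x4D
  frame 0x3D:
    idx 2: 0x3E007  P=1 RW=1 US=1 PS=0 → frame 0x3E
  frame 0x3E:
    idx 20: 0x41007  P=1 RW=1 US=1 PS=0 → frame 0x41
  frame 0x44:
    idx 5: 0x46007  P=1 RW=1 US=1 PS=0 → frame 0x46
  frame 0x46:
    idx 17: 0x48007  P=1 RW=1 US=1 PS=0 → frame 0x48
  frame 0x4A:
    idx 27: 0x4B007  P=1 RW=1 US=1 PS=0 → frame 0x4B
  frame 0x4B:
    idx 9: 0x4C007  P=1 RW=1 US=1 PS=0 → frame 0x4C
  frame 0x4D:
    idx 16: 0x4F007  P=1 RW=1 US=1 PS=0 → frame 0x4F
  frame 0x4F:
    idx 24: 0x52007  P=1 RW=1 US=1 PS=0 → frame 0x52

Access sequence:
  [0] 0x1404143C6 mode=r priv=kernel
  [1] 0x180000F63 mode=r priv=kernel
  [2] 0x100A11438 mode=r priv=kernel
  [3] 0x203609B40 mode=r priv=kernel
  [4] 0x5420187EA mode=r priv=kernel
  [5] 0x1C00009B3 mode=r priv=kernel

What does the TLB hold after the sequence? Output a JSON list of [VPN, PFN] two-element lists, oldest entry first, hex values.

Walk each access:
#0 VA=0x1404143C6 (r,kernel):
  lvl0: tbl 0x3B, slot 5 ⇒ 0x3D007 (P1/RW1/US1/PS0)
  lvl1: tbl 0x3D, slot 2 ⇒ 0x3E007 (P1/RW1/US1/PS0)
  lvl2: tbl 0x3E, slot 20 ⇒ 0x41007 (P1/RW1/US1/PS0)
  ⇒ phys 0x413C6  [3 reads]
#1 VA=0x180000F63 (r,kernel):
  lvl0: tbl 0x3B, slot 6 ⇒ 0x20006 (P0/RW1/US1/PS0)
  ✗ PAGE_NOT_PRESENT  [1 reads]
#2 VA=0x100A11438 (r,kernel):
  lvl0: tbl 0x3B, slot 4 ⇒ 0x44007 (P1/RW1/US1/PS0)
  lvl1: tbl 0x44, slot 5 ⇒ 0x46007 (P1/RW1/US1/PS0)
  lvl2: tbl 0x46, slot 17 ⇒ 0x48007 (P1/RW1/US1/PS0)
  ⇒ phys 0x48438  [3 reads]
#3 VA=0x203609B40 (r,kernel):
  lvl0: tbl 0x3B, slot 8 ⇒ 0x4A007 (P1/RW1/US1/PS0)
  lvl1: tbl 0x4A, slot 27 ⇒ 0x4B007 (P1/RW1/US1/PS0)
  lvl2: tbl 0x4B, slot 9 ⇒ 0x4C007 (P1/RW1/US1/PS0)
  ⇒ phys 0x4CB40  [3 reads]
#4 VA=0x5420187EA (r,kernel):
  lvl0: tbl 0x3B, slot 21 ⇒ 0x4D007 (P1/RW1/US1/PS0)
  lvl1: tbl 0x4D, slot 16 ⇒ 0x4F007 (P1/RW1/US1/PS0)
  lvl2: tbl 0x4F, slot 24 ⇒ 0x52007 (P1/RW1/US1/PS0)
  ⇒ phys 0x527EA  [3 reads]
#5 VA=0x1C00009B3 (r,kernel):
  lvl0: tbl 0x3B, slot 7 ⇒ 0x53087 (P1/RW1/US1/PS1)
  ⇒ phys 0x539B3 (huge @L0)  [1 reads]

TLB: [["0x100A11", "0x48"], ["0x203609", "0x4C"], ["0x542018", "0x52"], ["0x1C0000", "0x53"]]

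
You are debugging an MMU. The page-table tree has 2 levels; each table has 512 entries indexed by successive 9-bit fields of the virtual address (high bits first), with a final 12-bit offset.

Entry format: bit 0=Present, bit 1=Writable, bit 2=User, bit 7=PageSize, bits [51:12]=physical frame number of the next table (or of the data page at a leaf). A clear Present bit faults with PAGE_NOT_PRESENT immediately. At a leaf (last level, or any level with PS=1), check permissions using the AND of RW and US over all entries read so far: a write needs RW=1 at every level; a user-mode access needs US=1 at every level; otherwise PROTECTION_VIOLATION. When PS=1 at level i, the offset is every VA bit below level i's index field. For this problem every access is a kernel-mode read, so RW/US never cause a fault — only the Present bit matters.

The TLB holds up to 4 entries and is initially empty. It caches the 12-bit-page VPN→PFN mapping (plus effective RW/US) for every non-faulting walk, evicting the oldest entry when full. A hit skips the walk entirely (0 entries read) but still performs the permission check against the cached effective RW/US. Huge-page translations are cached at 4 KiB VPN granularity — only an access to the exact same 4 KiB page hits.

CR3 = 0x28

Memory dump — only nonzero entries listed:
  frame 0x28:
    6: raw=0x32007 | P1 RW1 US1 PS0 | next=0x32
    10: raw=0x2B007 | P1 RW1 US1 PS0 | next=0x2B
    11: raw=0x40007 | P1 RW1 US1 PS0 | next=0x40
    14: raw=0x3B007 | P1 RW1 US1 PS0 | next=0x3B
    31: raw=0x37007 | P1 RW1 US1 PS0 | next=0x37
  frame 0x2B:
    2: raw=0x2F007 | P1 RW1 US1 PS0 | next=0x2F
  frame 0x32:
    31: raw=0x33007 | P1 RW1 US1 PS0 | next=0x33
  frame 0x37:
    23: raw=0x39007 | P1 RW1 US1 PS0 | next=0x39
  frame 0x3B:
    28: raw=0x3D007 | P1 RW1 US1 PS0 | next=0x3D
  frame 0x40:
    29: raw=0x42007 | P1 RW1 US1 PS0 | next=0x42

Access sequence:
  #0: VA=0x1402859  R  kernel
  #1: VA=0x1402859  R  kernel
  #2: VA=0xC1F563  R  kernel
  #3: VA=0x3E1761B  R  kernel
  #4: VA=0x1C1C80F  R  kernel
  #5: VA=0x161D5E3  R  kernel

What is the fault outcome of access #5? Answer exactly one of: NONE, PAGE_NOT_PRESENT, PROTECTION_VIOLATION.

Walk each access:
#0 VA=0x1402859 (r,kernel):
  L0 @0x28[10] → 0x2B007  P=1,RW=1,US=1,PS=0
  L1 @0x2B[2] → 0x2F007  P=1,RW=1,US=1,PS=0
  → PA=0x2F859  (2 entries read)
#1 VA=0x1402859 (r,kernel):
  TLB hit vpn=0x1402 → PA=0x2F859
#2 VA=0xC1F563 (r,kernel):
  L0 @0x28[6] → 0x32007  P=1,RW=1,US=1,PS=0
  L1 @0x32[31] → 0x33007  P=1,RW=1,US=1,PS=0
  → PA=0x33563  (2 entries read)
#3 VA=0x3E1761B (r,kernel):
  L0 @0x28[31] → 0x37007  P=1,RW=1,US=1,PS=0
  L1 @0x37[23] → 0x39007  P=1,RW=1,US=1,PS=0
  → PA=0x3961B  (2 entries read)
#4 VA=0x1C1C80F (r,kernel):
  L0 @0x28[14] → 0x3B007  P=1,RW=1,US=1,PS=0
  L1 @0x3B[28] → 0x3D007  P=1,RW=1,US=1,PS=0
  → PA=0x3D80F  (2 entries read)
#5 VA=0x161D5E3 (r,kernel):
  L0 @0x28[11] → 0x40007  P=1,RW=1,US=1,PS=0
  L1 @0x40[29] → 0x42007  P=1,RW=1,US=1,PS=0
  → PA=0x425E3  (2 entries read)

Access #5 fault: NONE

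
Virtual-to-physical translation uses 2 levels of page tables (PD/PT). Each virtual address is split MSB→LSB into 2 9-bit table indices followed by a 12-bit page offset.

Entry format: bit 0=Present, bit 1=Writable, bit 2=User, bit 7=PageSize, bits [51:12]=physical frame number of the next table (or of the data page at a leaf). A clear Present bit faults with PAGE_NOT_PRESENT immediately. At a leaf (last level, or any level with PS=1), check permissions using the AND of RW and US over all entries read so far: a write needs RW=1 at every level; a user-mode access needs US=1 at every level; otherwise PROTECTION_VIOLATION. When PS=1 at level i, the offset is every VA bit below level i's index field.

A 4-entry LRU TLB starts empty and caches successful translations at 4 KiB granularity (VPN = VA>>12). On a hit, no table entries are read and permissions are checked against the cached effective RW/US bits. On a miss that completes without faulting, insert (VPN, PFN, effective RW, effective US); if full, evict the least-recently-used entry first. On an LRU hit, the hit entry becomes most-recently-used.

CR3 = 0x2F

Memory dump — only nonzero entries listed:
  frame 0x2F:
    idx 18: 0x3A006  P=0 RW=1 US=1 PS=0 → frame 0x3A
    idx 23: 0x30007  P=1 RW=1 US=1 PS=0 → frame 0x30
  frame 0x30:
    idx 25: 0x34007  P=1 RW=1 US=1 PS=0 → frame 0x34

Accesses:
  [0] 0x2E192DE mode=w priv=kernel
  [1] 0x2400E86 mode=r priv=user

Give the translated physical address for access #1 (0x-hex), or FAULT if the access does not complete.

Trace:
#0 VA=0x2E192DE (w,kernel):
  L0: frame=0x2F idx=23 entry=0x30007 [P=1 RW=1 US=1 PS=0]
  L1: frame=0x30 idx=25 entry=0x34007 [P=1 RW=1 US=1 PS=0]
  → PA=0x342DE  (2 entries read)
#1 VA=0x2400E86 (r,user):
  L0: frame=0x2F idx=18 entry=0x3A006 [P=0 RW=1 US=1 PS=0]
  → PAGE_NOT_PRESENT  (1 entries read)

Access #1 PA: FAULT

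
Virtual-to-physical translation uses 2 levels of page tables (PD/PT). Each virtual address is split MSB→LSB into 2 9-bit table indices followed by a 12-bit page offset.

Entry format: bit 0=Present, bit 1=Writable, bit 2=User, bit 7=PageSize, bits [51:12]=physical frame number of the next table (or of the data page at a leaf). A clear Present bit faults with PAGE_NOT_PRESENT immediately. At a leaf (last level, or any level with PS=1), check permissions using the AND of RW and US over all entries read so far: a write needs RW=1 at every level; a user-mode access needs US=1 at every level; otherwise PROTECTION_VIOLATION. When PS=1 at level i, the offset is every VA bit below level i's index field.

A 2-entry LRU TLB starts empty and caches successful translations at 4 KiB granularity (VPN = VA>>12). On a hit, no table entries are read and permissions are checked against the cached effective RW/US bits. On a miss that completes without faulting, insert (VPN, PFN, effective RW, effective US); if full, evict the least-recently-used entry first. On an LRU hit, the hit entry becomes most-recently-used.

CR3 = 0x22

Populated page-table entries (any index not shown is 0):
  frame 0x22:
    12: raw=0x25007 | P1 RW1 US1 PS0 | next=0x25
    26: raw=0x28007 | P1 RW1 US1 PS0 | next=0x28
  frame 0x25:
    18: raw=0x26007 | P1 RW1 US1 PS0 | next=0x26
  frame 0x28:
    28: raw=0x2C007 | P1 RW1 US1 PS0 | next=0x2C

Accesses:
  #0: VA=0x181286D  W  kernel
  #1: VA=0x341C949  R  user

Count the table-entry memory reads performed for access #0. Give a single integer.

Per-access translation:
#0 VA=0x181286D (w,kernel):
  [0] read 0x22 idx=12: raw=0x25007 flags P=1 W=1 U=1 S=0
  [1] read 0x25 idx=18: raw=0x26007 flags P=1 W=1 U=1 S=0
  ⇒ phys 0x2686D  [2 reads]
#1 VA=0x341C949 (r,user):
  [0] read 0x22 idx=26: raw=0x28007 flags P=1 W=1 U=1 S=0
  [1] read 0x28 idx=28: raw=0x2C007 flags P=1 W=1 U=1 S=0
  ⇒ phys 0x2C949  [2 reads]

Entries read for #0: 2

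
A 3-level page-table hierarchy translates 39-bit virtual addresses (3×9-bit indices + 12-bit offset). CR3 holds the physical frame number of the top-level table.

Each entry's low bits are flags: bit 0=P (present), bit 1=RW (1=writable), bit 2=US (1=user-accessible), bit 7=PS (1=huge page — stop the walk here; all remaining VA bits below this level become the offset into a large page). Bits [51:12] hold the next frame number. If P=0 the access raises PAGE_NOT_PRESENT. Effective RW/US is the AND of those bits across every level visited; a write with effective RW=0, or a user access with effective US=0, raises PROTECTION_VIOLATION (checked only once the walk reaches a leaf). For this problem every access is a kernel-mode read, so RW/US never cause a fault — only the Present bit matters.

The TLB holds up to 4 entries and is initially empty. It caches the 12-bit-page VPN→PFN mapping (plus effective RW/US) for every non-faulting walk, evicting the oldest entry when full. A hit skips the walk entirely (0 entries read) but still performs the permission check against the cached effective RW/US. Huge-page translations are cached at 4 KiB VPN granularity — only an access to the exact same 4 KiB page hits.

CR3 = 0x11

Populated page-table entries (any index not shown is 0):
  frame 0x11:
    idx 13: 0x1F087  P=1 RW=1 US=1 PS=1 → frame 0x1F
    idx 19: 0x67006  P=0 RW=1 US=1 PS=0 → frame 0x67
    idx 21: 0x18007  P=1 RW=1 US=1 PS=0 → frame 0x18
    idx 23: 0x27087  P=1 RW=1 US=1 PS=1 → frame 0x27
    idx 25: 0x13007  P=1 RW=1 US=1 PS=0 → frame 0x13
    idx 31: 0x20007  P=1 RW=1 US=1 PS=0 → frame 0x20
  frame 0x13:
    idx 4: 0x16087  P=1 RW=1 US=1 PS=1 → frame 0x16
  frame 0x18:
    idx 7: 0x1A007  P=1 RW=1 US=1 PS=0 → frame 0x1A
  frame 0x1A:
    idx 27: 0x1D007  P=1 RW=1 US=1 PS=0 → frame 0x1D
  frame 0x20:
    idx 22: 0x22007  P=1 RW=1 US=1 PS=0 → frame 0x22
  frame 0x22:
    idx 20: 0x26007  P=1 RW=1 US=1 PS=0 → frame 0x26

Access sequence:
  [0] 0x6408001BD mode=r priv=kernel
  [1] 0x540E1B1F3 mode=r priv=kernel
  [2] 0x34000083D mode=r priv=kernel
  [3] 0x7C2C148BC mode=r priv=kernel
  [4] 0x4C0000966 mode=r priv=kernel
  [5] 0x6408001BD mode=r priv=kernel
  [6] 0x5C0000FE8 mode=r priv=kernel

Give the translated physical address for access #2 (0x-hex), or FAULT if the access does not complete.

Walk each access:
#0 VA=0x6408001BD (r,kernel):
  L0: frame=0x11 idx=25 entry=0x13007 [P=1 RW=1 US=1 PS=0]
  L1: frame=0x13 idx=4 entry=0x16087 [P=1 RW=1 US=1 PS=1]
  → PA=0x161BD (huge @L1)  (2 entries read)
#1 VA=0x540E1B1F3 (r,kernel):
  L0: frame=0x11 idx=21 entry=0x18007 [P=1 RW=1 US=1 PS=0]
  L1: frame=0x18 idx=7 entry=0x1A007 [P=1 RW=1 US=1 PS=0]
  L2: frame=0x1A idx=27 entry=0x1D007 [P=1 RW=1 US=1 PS=0]
  → PA=0x1D1F3  (3 entries read)
#2 VA=0x34000083D (r,kernel):
  L0: frame=0x11 idx=13 entry=0x1F087 [P=1 RW=1 US=1 PS=1]
  → PA=0x1F83D (huge @L0)  (1 entries read)
#3 VA=0x7C2C148BC (r,kernel):
  L0: frame=0x11 idx=31 entry=0x20007 [P=1 RW=1 US=1 PS=0]
  L1: frame=0x20 idx=22 entry=0x22007 [P=1 RW=1 US=1 PS=0]
  L2: frame=0x22 idx=20 entry=0x26007 [P=1 RW=1 US=1 PS=0]
  → PA=0x268BC  (3 entries read)
#4 VA=0x4C0000966 (r,kernel):
  L0: frame=0x11 idx=19 entry=0x67006 [P=0 RW=1 US=1 PS=0]
  ✗ PAGE_NOT_PRESENT  [1 reads]
#5 VA=0x6408001BD (r,kernel):
  TLB hit vpn=0x640800 → PA=0x161BD
#6 VA=0x5C0000FE8 (r,kernel):
  L0: frame=0x11 idx=23 entry=0x27087 [P=1 RW=1 US=1 PS=1]
  → PA=0x27FE8 (huge @L0)  (1 entries read)

Access #2 PA: 0x1F83D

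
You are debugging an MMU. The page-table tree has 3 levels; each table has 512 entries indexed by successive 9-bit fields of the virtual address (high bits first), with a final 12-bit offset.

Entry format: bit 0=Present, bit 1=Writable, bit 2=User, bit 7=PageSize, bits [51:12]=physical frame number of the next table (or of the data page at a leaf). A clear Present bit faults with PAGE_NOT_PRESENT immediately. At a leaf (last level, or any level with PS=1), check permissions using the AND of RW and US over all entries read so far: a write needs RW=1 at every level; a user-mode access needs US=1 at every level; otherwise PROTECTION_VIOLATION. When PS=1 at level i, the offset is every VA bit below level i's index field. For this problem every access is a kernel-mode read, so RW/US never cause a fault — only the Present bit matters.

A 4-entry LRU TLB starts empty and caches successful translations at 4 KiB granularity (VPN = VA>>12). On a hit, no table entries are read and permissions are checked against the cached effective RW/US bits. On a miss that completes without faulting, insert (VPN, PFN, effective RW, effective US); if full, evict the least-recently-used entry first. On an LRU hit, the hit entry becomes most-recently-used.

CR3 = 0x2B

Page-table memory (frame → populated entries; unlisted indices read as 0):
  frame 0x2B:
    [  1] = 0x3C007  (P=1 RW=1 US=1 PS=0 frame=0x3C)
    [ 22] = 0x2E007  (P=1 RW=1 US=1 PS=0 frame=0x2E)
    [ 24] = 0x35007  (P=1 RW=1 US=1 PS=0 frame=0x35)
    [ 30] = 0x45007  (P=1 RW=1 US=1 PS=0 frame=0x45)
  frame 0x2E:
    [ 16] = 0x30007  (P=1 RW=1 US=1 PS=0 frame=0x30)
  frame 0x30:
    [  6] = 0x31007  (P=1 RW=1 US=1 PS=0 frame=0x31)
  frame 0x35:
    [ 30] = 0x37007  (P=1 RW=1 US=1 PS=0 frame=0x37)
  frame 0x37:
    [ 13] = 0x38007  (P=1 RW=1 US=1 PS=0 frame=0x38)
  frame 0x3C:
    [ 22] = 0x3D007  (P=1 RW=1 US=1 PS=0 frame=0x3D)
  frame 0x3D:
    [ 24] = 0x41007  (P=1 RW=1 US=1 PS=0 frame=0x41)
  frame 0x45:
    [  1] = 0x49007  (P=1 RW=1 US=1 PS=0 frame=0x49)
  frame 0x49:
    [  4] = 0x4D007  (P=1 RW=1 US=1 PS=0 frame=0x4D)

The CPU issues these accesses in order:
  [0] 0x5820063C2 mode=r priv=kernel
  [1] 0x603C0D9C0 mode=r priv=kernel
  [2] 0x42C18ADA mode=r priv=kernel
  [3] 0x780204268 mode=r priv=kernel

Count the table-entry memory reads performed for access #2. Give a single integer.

Trace:
#0 VA=0x5820063C2 (r,kernel):
  [0] read 0x2B idx=22: raw=0x2E007 flags P=1 W=1 U=1 S=0
  [1] read 0x2E idx=16: raw=0x30007 flags P=1 W=1 U=1 S=0
  [2] read 0x30 idx=6: raw=0x31007 flags P=1 W=1 U=1 S=0
  ✓ 0x313C2  — 3 lookups
#1 VA=0x603C0D9C0 (r,kernel):
  [0] read 0x2B idx=24: raw=0x35007 flags P=1 W=1 U=1 S=0
  [1] read 0x35 idx=30: raw=0x37007 flags P=1 W=1 U=1 S=0
  [2] read 0x37 idx=13: raw=0x38007 flags P=1 W=1 U=1 S=0
  ✓ 0x389C0  — 3 lookups
#2 VA=0x42C18ADA (r,kernel):
  [0] read 0x2B idx=1: raw=0x3C007 flags P=1 W=1 U=1 S=0
  [1] read 0x3C idx=22: raw=0x3D007 flags P=1 W=1 U=1 S=0
  [2] read 0x3D idx=24: raw=0x41007 flags P=1 W=1 U=1 S=0
  ✓ 0x41ADA  — 3 lookups
#3 VA=0x780204268 (r,kernel):
  [0] read 0x2B idx=30: raw=0x45007 flags P=1 W=1 U=1 S=0
  [1] read 0x45 idx=1: raw=0x49007 flags P=1 W=1 U=1 S=0
  [2] read 0x49 idx=4: raw=0x4D007 flags P=1 W=1 U=1 S=0
  ✓ 0x4D268  — 3 lookups

Entries read for #2: 3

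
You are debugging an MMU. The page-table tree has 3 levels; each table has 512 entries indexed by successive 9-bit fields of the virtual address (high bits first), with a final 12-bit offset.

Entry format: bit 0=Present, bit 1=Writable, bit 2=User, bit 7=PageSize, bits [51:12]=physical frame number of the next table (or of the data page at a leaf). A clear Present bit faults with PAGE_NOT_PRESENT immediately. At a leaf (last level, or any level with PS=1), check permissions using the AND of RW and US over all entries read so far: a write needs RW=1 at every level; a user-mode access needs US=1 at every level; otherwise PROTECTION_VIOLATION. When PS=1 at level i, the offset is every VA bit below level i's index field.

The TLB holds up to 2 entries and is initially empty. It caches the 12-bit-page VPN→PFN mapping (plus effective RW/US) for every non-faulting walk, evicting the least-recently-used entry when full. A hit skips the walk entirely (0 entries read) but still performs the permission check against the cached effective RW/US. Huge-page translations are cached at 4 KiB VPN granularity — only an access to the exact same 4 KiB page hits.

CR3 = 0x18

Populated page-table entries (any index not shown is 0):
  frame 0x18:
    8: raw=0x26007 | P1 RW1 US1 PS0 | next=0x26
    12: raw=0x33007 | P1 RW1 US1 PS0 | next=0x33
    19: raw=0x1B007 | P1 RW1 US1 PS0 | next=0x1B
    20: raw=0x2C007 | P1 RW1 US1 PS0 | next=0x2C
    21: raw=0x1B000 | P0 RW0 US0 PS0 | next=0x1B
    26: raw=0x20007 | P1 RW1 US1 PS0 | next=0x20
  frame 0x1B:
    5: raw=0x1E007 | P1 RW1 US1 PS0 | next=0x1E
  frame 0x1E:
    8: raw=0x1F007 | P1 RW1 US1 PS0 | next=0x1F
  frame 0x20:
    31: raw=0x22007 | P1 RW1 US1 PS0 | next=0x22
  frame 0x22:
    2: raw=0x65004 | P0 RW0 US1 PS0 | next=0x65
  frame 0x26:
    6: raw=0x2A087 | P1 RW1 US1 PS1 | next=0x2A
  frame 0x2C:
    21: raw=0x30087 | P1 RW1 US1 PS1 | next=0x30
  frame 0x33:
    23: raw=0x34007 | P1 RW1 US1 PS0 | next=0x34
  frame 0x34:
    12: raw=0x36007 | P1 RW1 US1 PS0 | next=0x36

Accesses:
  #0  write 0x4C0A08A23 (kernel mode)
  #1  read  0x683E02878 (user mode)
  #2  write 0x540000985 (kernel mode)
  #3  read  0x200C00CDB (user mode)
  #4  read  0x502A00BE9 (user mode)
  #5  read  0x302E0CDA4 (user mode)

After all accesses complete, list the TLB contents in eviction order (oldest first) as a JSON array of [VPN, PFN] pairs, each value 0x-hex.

Trace:
#0 VA=0x4C0A08A23 (w,kernel):
  L0: frame=0x18 idx=19 entry=0x1B007 [P=1 RW=1 US=1 PS=0]
  L1: frame=0x1B idx=5 entry=0x1E007 [P=1 RW=1 US=1 PS=0]
  L2: frame=0x1E idx=8 entry=0x1F007 [P=1 RW=1 US=1 PS=0]
  ⇒ phys 0x1FA23  [3 reads]
#1 VA=0x683E02878 (r,user):
  L0: frame=0x18 idx=26 entry=0x20007 [P=1 RW=1 US=1 PS=0]
  L1: frame=0x20 idx=31 entry=0x22007 [P=1 RW=1 US=1 PS=0]
  L2: frame=0x22 idx=2 entry=0x65004 [P=0 RW=0 US=1 PS=0]
  → PAGE_NOT_PRESENT  (3 entries read)
#2 VA=0x540000985 (w,kernel):
  L0: frame=0x18 idx=21 entry=0x1B000 [P=0 RW=0 US=0 PS=0]
  → PAGE_NOT_PRESENT  (1 entries read)
#3 VA=0x200C00CDB (r,user):
  L0: frame=0x18 idx=8 entry=0x26007 [P=1 RW=1 US=1 PS=0]
  L1: frame=0x26 idx=6 entry=0x2A087 [P=1 RW=1 US=1 PS=1]
  ⇒ phys 0x2ACDB (huge @L1)  [2 reads]
#4 VA=0x502A00BE9 (r,user):
  L0: frame=0x18 idx=20 entry=0x2C007 [P=1 RW=1 US=1 PS=0]
  L1: frame=0x2C idx=21 entry=0x30087 [P=1 RW=1 US=1 PS=1]
  ⇒ phys 0x30BE9 (huge @L1)  [2 reads]
#5 VA=0x302E0CDA4 (r,user):
  L0: frame=0x18 idx=12 entry=0x33007 [P=1 RW=1 US=1 PS=0]
  L1: frame=0x33 idx=23 entry=0x34007 [P=1 RW=1 US=1 PS=0]
  L2: frame=0x34 idx=12 entry=0x36007 [P=1 RW=1 US=1 PS=0]
  ⇒ phys 0x36DA4  [3 reads]

TLB: [["0x502A00", "0x30"], ["0x302E0C", "0x36"]]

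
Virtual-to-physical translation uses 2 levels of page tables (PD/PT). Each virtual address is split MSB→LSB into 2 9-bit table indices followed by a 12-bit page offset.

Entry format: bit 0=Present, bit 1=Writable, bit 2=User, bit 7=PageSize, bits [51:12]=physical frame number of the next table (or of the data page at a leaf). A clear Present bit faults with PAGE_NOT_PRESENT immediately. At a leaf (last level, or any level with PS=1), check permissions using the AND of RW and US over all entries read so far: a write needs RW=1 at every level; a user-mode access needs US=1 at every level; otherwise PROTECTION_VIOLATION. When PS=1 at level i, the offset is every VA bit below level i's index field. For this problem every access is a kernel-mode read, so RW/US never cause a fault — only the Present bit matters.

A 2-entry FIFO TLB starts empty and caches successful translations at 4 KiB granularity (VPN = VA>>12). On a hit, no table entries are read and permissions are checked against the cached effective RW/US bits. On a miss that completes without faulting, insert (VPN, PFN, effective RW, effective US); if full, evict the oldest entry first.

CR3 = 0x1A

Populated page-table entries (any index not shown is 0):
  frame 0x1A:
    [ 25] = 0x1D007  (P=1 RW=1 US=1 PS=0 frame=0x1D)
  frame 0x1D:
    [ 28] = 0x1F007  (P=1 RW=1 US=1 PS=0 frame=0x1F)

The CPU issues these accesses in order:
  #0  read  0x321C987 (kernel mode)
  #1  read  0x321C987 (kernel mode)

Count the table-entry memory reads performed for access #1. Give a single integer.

Walk each access:
#0 VA=0x321C987 (r,kernel):
  L0 @0x1A[25] → 0x1D007  P=1,RW=1,US=1,PS=0
  L1 @0x1D[28] → 0x1F007  P=1,RW=1,US=1,PS=0
  → PA=0x1F987  (2 entries read)
#1 VA=0x321C987 (r,kernel):
  TLB hit vpn=0x321C → PA=0x1F987

Entries read for #1: 0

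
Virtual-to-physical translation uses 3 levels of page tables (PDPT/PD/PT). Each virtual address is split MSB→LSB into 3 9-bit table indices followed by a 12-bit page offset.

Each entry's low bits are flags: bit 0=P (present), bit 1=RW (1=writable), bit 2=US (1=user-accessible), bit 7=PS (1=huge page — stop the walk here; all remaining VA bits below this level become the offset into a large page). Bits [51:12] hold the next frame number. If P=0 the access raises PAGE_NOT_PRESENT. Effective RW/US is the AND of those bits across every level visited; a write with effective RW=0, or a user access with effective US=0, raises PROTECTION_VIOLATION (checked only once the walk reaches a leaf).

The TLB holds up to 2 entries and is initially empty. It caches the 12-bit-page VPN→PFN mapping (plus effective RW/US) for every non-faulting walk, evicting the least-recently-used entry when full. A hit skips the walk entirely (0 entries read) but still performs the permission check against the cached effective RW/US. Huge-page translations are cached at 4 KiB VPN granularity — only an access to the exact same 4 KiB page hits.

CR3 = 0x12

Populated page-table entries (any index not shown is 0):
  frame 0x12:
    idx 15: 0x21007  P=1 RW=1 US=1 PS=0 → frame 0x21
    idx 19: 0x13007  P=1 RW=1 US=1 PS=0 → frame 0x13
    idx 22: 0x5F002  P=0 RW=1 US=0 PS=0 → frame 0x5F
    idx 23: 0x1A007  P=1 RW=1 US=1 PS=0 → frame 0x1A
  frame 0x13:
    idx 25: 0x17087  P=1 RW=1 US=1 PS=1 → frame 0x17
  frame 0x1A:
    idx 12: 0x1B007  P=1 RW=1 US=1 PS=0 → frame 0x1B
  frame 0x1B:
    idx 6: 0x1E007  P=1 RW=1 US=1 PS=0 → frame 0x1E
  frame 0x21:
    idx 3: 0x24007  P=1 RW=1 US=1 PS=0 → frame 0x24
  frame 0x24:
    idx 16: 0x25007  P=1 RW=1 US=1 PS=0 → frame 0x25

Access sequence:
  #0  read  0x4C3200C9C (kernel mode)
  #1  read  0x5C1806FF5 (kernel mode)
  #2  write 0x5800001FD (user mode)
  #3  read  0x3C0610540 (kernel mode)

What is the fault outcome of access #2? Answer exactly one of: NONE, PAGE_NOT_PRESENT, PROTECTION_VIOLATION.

Per-access translation:
#0 VA=0x4C3200C9C (r,kernel):
  L0 @0x12[19] → 0x13007  P=1,RW=1,US=1,PS=0
  L1 @0x13[25] → 0x17087  P=1,RW=1,US=1,PS=1
  → PA=0x17C9C (huge @L1)  (2 entries read)
#1 VA=0x5C1806FF5 (r,kernel):
  L0 @0x12[23] → 0x1A007  P=1,RW=1,US=1,PS=0
  L1 @0x1A[12] → 0x1B007  P=1,RW=1,US=1,PS=0
  L2 @0x1B[6] → 0x1E007  P=1,RW=1,US=1,PS=0
  → PA=0x1EFF5  (3 entries read)
#2 VA=0x5800001FD (w,user):
  L0 @0x12[22] → 0x5F002  P=0,RW=1,US=0,PS=0
  ✗ PAGE_NOT_PRESENT  [1 reads]
#3 VA=0x3C0610540 (r,kernel):
  L0 @0x12[15] → 0x21007  P=1,RW=1,US=1,PS=0
  L1 @0x21[3] → 0x24007  P=1,RW=1,US=1,PS=0
  L2 @0x24[16] → 0x25007  P=1,RW=1,US=1,PS=0
  → PA=0x25540  (3 entries read)

Access #2 fault: PAGE_NOT_PRESENT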